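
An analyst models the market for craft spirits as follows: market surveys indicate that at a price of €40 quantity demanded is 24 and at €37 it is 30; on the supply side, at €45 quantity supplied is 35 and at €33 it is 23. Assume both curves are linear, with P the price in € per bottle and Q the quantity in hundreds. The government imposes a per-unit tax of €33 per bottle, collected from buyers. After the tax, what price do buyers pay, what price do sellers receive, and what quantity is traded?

Demand slope: (30 − 24)/(37 − 40) = -2, so Qd = 104 − 2P.
Supply slope: (23 − 35)/(33 − 45) = 1, so Qs = P − 10.
Before the tax: set 104 − 2P = P − 10 → P* = €38, Q* = 28.
With the tax collected from buyers, demand (in seller-price terms) shifts: Qd = 104 − 2(P + 33).
Solving gives Q = 6 with buyers paying €49 and sellers receiving €16 (the €33 wedge).

Buyers pay €49; sellers receive €16; quantity = 6.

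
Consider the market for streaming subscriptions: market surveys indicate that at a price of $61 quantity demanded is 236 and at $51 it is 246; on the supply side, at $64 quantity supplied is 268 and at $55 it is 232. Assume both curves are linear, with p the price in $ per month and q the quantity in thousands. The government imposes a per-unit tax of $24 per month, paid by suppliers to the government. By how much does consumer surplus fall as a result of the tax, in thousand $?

Demand slope: (246 − 236)/(51 − 61) = -1, so qd = 297 − p.
Supply slope: (232 − 268)/(55 − 64) = 4, so qs = 4p + 12.
Without the tax, 297 − p = 4p + 12 gives 5p = 285, so p* = $57 and q* = 240.
With the tax collected from suppliers, supply shifts: qs = 4(p − 24) + 12.
Solving gives q = 220.8 with buyers paying $76.2 and suppliers receiving $52.2 (the $24 wedge).
ΔCS is the trapezoid between Q = 220.8 and Q = 240 of height $19.2: ½ · (240 + 220.8) · 19.2 = $4423.68.

Consumer surplus falls by $4423.68 thousand.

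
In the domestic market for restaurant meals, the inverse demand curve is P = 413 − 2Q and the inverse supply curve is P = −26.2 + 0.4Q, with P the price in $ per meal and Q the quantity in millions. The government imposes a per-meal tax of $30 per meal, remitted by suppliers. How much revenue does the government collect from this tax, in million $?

Rewrite in direct form: Qd = 206.5 − 0.5P and Qs = 2.5P + 65.5.
Before the tax: set 206.5 − 0.5P = 2.5P + 65.5 → P* = $47, Q* = 183.
With the tax collected from suppliers, supply shifts: Qs = 2.5(P − 30) + 65.5.
New equilibrium: consumers pay $72, suppliers receive $42, Q = 170.5. (Wedge: Pb − Ps = 30.)
Revenue = t · Q = 30 · 170.5 = $5115.

Tax revenue = $5115 million.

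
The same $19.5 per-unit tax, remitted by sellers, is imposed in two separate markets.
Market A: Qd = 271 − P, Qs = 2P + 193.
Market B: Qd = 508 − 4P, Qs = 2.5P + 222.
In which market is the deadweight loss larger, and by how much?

Market A: pre-tax P* = $26, Q* = 245; post-tax Q = 232; deadweight loss = $126.75.
Market B: pre-tax P* = $44, Q* = 332; post-tax Q = 302; deadweight loss = $292.5.
Difference: $126.75 vs $292.5 → market B is larger by $165.75.

Market B, by $165.75.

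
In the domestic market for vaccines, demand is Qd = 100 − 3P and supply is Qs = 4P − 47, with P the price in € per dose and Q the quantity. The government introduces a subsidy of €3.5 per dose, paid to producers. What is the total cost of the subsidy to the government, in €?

Without the subsidy, 100 − 3P = 4P − 47 gives 7P = 147, so P* = €21 and Q* = 37.
With a per-unit subsidy paid to producers, each receives P + 3.5 per unit sold, so supply becomes Qs = 4(P + 3.5) − 47.
New equilibrium: consumers pay €19, producers receive €22.5, Q = 43. (Wedge: Pb − Ps = −3.5.)
Outlay = t · Q = 3.5 · 43 = €150.5.

Government outlay = €150.5.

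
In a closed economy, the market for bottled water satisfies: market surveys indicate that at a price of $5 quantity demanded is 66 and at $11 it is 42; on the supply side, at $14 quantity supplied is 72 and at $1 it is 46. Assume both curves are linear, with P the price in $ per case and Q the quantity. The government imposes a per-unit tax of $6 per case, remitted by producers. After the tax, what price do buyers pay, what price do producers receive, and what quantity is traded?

Buyers pay $9; producers receive $3; quantity = 50.

Demand slope: (42 − 66)/(11 − 5) = -4, so Qd = 86 − 4P.
Supply slope: (46 − 72)/(1 − 14) = 2, so Qs = 2P + 44.
Without the tax, 86 − 4P = 2P + 44 gives 6P = 42, so P* = $7 and Q* = 58.
With the tax collected from producers, supply shifts: Qs = 2(P − 6) + 44.
Solving gives Q = 50 with buyers paying $9 and producers receiving $3 (the $6 wedge).
The less price-elastic side of the market bears the larger share of a per-unit tax.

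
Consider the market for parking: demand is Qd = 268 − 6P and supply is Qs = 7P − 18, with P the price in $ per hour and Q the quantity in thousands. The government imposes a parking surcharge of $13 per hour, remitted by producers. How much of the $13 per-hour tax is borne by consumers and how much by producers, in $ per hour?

Without the tax, 268 − 6P = 7P − 18 gives 13P = 286, so P* = $22 and Q* = 136.
With the tax collected from producers, supply shifts: Qs = 7(P − 13) − 18.
New equilibrium: consumers pay $29, producers receive $16, Q = 94. (Wedge: Pb − Ps = 13.)
Burden on consumers: $7; on producers: $6. (They sum to $13.)
The less price-elastic side of the market bears the larger share of a per-unit tax.

Consumers bear $7 per hour; producers bear $6 per hour.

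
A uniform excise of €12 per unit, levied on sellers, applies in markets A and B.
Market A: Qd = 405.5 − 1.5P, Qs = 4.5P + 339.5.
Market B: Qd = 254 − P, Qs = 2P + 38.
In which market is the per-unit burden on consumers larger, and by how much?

Market A: pre-tax P* = €11, Q* = 389; post-tax Q = 375.5; per-unit burden on consumers = €9.
Market B: pre-tax P* = €72, Q* = 182; post-tax Q = 174; per-unit burden on consumers = €8.
Difference: €9 vs €8 → market A is larger by €1.

Market A, by €1.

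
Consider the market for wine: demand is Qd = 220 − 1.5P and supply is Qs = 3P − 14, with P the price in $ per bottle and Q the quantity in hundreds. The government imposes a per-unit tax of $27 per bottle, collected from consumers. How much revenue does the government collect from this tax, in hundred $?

Without the tax, 220 − 1.5P = 3P − 14 gives 4.5P = 234, so P* = $52 and Q* = 142.
With the tax collected from consumers, demand (in seller-price terms) shifts: Qd = 220 − 1.5(P + 27).
New equilibrium: consumers pay $70, suppliers receive $43, Q = 115. (Wedge: Pb − Ps = 27.)
Revenue = t · Q = 27 · 115 = $3105.

Tax revenue = $3105 hundred.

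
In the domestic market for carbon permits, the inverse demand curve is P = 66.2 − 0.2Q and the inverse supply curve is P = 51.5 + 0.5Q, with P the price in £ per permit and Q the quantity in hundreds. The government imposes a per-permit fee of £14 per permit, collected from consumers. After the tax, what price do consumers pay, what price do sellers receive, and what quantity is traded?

Consumers pay £66; sellers receive £52; quantity = 1.

Inverting to Q(P) form: Qd = 331 − 5P; Qs = 2P − 103.
Before the tax: set 331 − 5P = 2P − 103 → P* = £62, Q* = 21.
With the tax collected from consumers, demand (in seller-price terms) shifts: Qd = 331 − 5(P + 14).
Solving gives Q = 1 with consumers paying £66 and sellers receiving £52 (the £14 wedge).
The less price-elastic side of the market bears the larger share of a per-unit tax.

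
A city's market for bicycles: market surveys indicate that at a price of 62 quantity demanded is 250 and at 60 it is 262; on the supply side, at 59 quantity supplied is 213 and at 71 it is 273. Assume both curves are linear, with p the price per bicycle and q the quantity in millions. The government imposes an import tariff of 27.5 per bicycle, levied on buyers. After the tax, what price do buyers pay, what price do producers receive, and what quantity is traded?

Demand slope: (262 − 250)/(60 − 62) = -6, so qd = 622 − 6p.
Supply slope: (273 − 213)/(71 − 59) = 5, so qs = 5p − 82.
Before the tax: set 622 − 6p = 5p − 82 → p* = 64, q* = 238.
With the tax collected from buyers, demand (in seller-price terms) shifts: qd = 622 − 6(p + 27.5).
New equilibrium: buyers pay 76.5, producers receive 49, q = 163. (Wedge: pb − ps = 27.5.)
The less price-elastic side of the market bears the larger share of a per-unit tax.

Buyers pay 76.5; producers receive 49; quantity = 163.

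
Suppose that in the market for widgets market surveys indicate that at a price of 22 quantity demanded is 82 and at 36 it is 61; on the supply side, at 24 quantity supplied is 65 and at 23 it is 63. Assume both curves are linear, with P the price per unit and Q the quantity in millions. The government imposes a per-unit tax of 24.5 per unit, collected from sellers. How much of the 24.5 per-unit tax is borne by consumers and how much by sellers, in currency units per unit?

Consumers bear 14 per unit; sellers bear 10.5 per unit.

Demand slope: (61 − 82)/(36 − 22) = -1.5, so Qd = 115 − 1.5P.
Supply slope: (63 − 65)/(23 − 24) = 2, so Qs = 2P + 17.
Without the tax, 115 − 1.5P = 2P + 17 gives 3.5P = 98, so P* = 28 and Q* = 73.
With the tax collected from sellers, supply shifts: Qs = 2(P − 24.5) + 17.
Solving gives Q = 52 with consumers paying 42 and sellers receiving 17.5 (the 24.5 wedge).
Burden on consumers: 14; on sellers: 10.5. (They sum to 24.5.)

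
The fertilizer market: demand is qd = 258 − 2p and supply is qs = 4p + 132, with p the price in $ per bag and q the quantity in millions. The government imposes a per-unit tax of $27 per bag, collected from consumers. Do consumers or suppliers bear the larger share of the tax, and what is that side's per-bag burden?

Consumers bear the larger share: $18 per bag.

Without the tax, 258 − 2p = 4p + 132 gives 6p = 126, so p* = $21 and q* = 216.
With the tax collected from consumers, demand (in seller-price terms) shifts: qd = 258 − 2(p + 27).
New equilibrium: consumers pay $39, suppliers receive $12, q = 180. (Wedge: pb − ps = 27.)
Per-bag burden: consumers $18, suppliers $9.
Consumers take the larger share because demand is less price-elastic here (demand slope 2 vs supply slope 4).
The less price-elastic side of the market bears the larger share of a per-unit tax.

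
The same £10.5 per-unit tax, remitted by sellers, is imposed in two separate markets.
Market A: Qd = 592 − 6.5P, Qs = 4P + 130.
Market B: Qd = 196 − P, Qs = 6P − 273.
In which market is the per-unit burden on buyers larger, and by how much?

Market B, by £5.

Market A: pre-tax P* = £44, Q* = 306; post-tax Q = 280; per-unit burden on buyers = £4.
Market B: pre-tax P* = £67, Q* = 129; post-tax Q = 120; per-unit burden on buyers = £9.
Difference: £4 vs £9 → market B is larger by £5.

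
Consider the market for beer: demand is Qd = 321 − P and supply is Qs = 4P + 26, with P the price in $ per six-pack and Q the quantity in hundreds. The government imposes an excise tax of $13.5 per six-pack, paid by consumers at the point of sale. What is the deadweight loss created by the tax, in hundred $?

Deadweight loss = $72.9 hundred.

Before the tax: set 321 − P = 4P + 26 → P* = $59, Q* = 262.
With the tax collected from consumers, demand (in seller-price terms) shifts: Qd = 321 − (P + 13.5).
New equilibrium: consumers pay $69.8, producers receive $56.3, Q = 251.2. (Wedge: Pb − Ps = 13.5.)
Quantity falls by |ΔQ| = |262 − 251.2| = 10.8.
DWL = ½ · t · |ΔQ| = ½ · 13.5 · 10.8 = $72.9.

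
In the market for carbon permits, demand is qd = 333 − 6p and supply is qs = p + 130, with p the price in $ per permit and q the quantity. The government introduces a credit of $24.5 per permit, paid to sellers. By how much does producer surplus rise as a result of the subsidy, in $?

Without the subsidy, 333 − 6p = p + 130 gives 7p = 203, so p* = $29 and q* = 159.
With a per-unit subsidy paid to sellers, each receives p + 24.5 per unit sold, so supply becomes qs = (p + 24.5) + 130.
New equilibrium: buyers pay $25.5, sellers receive $50, q = 180. (Wedge: pb − ps = −24.5.)
ΔPS is the trapezoid between Q = 180 and Q = 159 of height $21: ½ · (159 + 180) · 21 = $3559.5.

Producer surplus rises by $3559.5.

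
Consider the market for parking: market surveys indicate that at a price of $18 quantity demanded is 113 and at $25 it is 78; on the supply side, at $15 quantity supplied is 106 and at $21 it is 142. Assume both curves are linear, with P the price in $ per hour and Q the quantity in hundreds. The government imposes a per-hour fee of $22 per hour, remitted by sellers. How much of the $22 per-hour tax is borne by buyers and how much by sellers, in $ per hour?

Buyers bear $12 per hour; sellers bear $10 per hour.

Demand slope: (78 − 113)/(25 − 18) = -5, so Qd = 203 − 5P.
Supply slope: (142 − 106)/(21 − 15) = 6, so Qs = 6P + 16.
Before the tax: set 203 − 5P = 6P + 16 → P* = $17, Q* = 118.
With the tax collected from sellers, supply shifts: Qs = 6(P − 22) + 16.
Solving gives Q = 58 with buyers paying $29 and sellers receiving $7 (the $22 wedge).
Burden on buyers: $12; on sellers: $10. (They sum to $22.)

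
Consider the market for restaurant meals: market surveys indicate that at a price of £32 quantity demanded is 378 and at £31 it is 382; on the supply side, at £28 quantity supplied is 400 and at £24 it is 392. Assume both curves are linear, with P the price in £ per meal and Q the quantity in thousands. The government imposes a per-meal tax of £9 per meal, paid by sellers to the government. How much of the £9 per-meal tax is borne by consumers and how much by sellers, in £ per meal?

Demand slope: (382 − 378)/(31 − 32) = -4, so Qd = 506 − 4P.
Supply slope: (392 − 400)/(24 − 28) = 2, so Qs = 2P + 344.
Before the tax: set 506 − 4P = 2P + 344 → P* = £27, Q* = 398.
With the tax collected from sellers, supply shifts: Qs = 2(P − 9) + 344.
New equilibrium: consumers pay £30, sellers receive £21, Q = 386. (Wedge: Pb − Ps = 9.)
Burden on consumers: £3; on sellers: £6. (They sum to £9.)
The less price-elastic side of the market bears the larger share of a per-unit tax.

Consumers bear £3 per meal; sellers bear £6 per meal.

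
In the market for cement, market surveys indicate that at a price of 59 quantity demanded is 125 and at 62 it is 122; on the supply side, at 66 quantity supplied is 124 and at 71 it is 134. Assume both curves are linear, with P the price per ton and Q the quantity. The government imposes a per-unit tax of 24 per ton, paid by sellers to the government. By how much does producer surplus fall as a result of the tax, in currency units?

Demand slope: (122 − 125)/(62 − 59) = -1, so Qd = 184 − P.
Supply slope: (134 − 124)/(71 − 66) = 2, so Qs = 2P − 8.
Without the tax, 184 − P = 2P − 8 gives 3P = 192, so P* = 64 and Q* = 120.
With the tax collected from sellers, supply shifts: Qs = 2(P − 24) − 8.
Solving gives Q = 104 with consumers paying 80 and sellers receiving 56 (the 24 wedge).
ΔPS is the trapezoid between Q = 104 and Q = 120 of height 8: ½ · (120 + 104) · 8 = 896.

Producer surplus falls by 896.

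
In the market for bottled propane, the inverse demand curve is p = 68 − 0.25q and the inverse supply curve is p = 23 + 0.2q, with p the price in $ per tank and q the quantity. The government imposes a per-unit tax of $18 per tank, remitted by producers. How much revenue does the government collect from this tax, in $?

Inverting to q(p) form: qd = 272 − 4p; qs = 5p − 115.
Before the tax: set 272 − 4p = 5p − 115 → p* = $43, q* = 100.
With the tax collected from producers, supply shifts: qs = 5(p − 18) − 115.
New equilibrium: buyers pay $53, producers receive $35, q = 60. (Wedge: pb − ps = 18.)
Revenue = t · Q = 18 · 60 = $1080.

Tax revenue = $1080.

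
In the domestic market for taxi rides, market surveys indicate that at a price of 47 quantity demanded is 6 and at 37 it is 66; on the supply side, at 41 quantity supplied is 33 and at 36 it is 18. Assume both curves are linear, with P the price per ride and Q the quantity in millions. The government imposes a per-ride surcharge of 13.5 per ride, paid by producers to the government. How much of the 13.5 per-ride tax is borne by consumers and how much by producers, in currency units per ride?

Consumers bear 4.5 per ride; producers bear 9 per ride.

Demand slope: (66 − 6)/(37 − 47) = -6, so Qd = 288 − 6P.
Supply slope: (18 − 33)/(36 − 41) = 3, so Qs = 3P − 90.
Before the tax: set 288 − 6P = 3P − 90 → P* = 42, Q* = 36.
With the tax collected from producers, supply shifts: Qs = 3(P − 13.5) − 90.
Solving gives Q = 9 with consumers paying 46.5 and producers receiving 33 (the 13.5 wedge).
Burden on consumers: 4.5; on producers: 9. (They sum to 13.5.)
The less price-elastic side of the market bears the larger share of a per-unit tax.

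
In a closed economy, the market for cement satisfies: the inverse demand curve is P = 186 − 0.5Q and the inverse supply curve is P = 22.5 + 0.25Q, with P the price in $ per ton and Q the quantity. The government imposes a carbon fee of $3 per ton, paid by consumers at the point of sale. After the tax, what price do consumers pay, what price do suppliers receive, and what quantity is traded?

Consumers pay $79; suppliers receive $76; quantity = 214.

Rewrite in direct form: Qd = 372 − 2P and Qs = 4P − 90.
Before the tax: set 372 − 2P = 4P − 90 → P* = $77, Q* = 218.
With the tax collected from consumers, demand (in seller-price terms) shifts: Qd = 372 − 2(P + 3).
Solving gives Q = 214 with consumers paying $79 and suppliers receiving $76 (the $3 wedge).
The less price-elastic side of the market bears the larger share of a per-unit tax.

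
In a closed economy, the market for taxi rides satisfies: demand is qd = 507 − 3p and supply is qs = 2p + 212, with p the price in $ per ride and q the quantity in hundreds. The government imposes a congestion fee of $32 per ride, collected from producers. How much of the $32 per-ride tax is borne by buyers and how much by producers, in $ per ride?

Before the tax: set 507 − 3p = 2p + 212 → p* = $59, q* = 330.
With the tax collected from producers, supply shifts: qs = 2(p − 32) + 212.
New equilibrium: buyers pay $71.8, producers receive $39.8, q = 291.6. (Wedge: pb − ps = 32.)
Burden on buyers: $12.8; on producers: $19.2. (They sum to $32.)
The less price-elastic side of the market bears the larger share of a per-unit tax.

Buyers bear $12.8 per ride; producers bear $19.2 per ride.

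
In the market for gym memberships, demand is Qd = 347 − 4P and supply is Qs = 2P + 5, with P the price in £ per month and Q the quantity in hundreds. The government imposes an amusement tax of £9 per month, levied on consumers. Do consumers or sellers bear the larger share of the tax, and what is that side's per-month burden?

Without the tax, 347 − 4P = 2P + 5 gives 6P = 342, so P* = £57 and Q* = 119.
With the tax collected from consumers, demand (in seller-price terms) shifts: Qd = 347 − 4(P + 9).
Solving gives Q = 107 with consumers paying £60 and sellers receiving £51 (the £9 wedge).
Per-month burden: consumers £3, sellers £6.
Sellers take the larger share because supply is less price-elastic here (demand slope 4 vs supply slope 2).

Sellers bear the larger share: £6 per month.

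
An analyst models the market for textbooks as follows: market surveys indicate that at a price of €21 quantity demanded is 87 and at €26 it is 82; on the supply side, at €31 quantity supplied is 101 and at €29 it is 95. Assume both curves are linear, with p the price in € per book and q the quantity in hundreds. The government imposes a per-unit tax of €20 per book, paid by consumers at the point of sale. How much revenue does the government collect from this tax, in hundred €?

Tax revenue = €1360 hundred.

Demand slope: (82 − 87)/(26 − 21) = -1, so qd = 108 − p.
Supply slope: (95 − 101)/(29 − 31) = 3, so qs = 3p + 8.
Before the tax: set 108 − p = 3p + 8 → p* = €25, q* = 83.
With the tax collected from consumers, demand (in seller-price terms) shifts: qd = 108 − (p + 20).
New equilibrium: consumers pay €40, producers receive €20, q = 68. (Wedge: pb − ps = 20.)
Revenue = t · Q = 20 · 68 = €1360.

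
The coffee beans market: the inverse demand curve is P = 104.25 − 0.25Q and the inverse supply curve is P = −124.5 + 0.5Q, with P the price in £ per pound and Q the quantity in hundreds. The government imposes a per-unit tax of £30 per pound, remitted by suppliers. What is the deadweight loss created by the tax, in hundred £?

Rewrite in direct form: Qd = 417 − 4P and Qs = 2P + 249.
Without the tax, 417 − 4P = 2P + 249 gives 6P = 168, so P* = £28 and Q* = 305.
With the tax collected from suppliers, supply shifts: Qs = 2(P − 30) + 249.
Solving gives Q = 265 with buyers paying £38 and suppliers receiving £8 (the £30 wedge).
Quantity falls by |ΔQ| = |305 − 265| = 40.
DWL = ½ · t · |ΔQ| = ½ · 30 · 40 = £600.

Deadweight loss = £600 hundred.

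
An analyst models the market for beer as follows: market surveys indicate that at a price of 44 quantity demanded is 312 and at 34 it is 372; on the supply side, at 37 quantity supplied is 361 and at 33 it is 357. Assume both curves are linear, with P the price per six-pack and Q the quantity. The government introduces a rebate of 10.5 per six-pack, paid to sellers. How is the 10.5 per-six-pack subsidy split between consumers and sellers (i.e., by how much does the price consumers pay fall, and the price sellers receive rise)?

Demand slope: (372 − 312)/(34 − 44) = -6, so Qd = 576 − 6P.
Supply slope: (357 − 361)/(33 − 37) = 1, so Qs = P + 324.
Without the subsidy, 576 − 6P = P + 324 gives 7P = 252, so P* = 36 and Q* = 360.
With a per-unit subsidy paid to sellers, each receives P + 10.5 per unit sold, so supply becomes Qs = (P + 10.5) + 324.
New equilibrium: consumers pay 34.5, sellers receive 45, Q = 369. (Wedge: Pb − Ps = −10.5.)
Gain to consumers: 1.5; to sellers: 9. (They sum to 10.5.)

Consumers gain 1.5 per six-pack; sellers gain 9 per six-pack.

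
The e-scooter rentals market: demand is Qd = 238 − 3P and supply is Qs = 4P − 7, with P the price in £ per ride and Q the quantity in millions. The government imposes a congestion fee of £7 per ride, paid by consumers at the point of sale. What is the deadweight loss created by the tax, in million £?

Deadweight loss = £42 million.

Without the tax, 238 − 3P = 4P − 7 gives 7P = 245, so P* = £35 and Q* = 133.
With the tax collected from consumers, demand (in seller-price terms) shifts: Qd = 238 − 3(P + 7).
Solving gives Q = 121 with consumers paying £39 and sellers receiving £32 (the £7 wedge).
Quantity falls by |ΔQ| = |133 − 121| = 12.
DWL = ½ · t · |ΔQ| = ½ · 7 · 12 = £42.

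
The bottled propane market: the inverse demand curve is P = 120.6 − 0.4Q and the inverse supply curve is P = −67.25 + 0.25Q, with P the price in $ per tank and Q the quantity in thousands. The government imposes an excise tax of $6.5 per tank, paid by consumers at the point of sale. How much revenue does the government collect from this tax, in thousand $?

Tax revenue = $1813.5 thousand.

Inverting to Q(P) form: Qd = 301.5 − 2.5P; Qs = 4P + 269.
Before the tax: set 301.5 − 2.5P = 4P + 269 → P* = $5, Q* = 289.
With the tax collected from consumers, demand (in seller-price terms) shifts: Qd = 301.5 − 2.5(P + 6.5).
Solving gives Q = 279 with consumers paying $9 and sellers receiving $2.5 (the $6.5 wedge).
Revenue = t · Q = 6.5 · 279 = $1813.5.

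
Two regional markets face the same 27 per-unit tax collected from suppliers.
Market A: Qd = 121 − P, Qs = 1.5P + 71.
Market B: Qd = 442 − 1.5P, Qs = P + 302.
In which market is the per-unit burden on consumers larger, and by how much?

Market A, by 5.4.

Market A: pre-tax P* = 20, Q* = 101; post-tax Q = 84.8; per-unit burden on consumers = 16.2.
Market B: pre-tax P* = 56, Q* = 358; post-tax Q = 341.8; per-unit burden on consumers = 10.8.
Difference: 16.2 vs 10.8 → market A is larger by 5.4.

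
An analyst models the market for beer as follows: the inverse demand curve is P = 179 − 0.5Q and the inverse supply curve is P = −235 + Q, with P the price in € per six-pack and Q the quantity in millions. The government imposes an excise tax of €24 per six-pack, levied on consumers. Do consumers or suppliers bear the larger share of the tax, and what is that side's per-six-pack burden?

Suppliers bear the larger share: €16 per six-pack.

Inverting to Q(P) form: Qd = 358 − 2P; Qs = P + 235.
Before the tax: set 358 − 2P = P + 235 → P* = €41, Q* = 276.
With the tax collected from consumers, demand (in seller-price terms) shifts: Qd = 358 − 2(P + 24).
Solving gives Q = 260 with consumers paying €49 and suppliers receiving €25 (the €24 wedge).
Per-six-pack burden: consumers €8, suppliers €16.
Suppliers take the larger share because supply is less price-elastic here (demand slope 2 vs supply slope 1).
The less price-elastic side of the market bears the larger share of a per-unit tax.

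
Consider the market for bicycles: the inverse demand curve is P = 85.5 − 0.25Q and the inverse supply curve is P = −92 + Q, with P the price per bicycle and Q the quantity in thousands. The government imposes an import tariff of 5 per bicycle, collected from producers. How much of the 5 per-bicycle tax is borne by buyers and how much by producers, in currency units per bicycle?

Inverting to Q(P) form: Qd = 342 − 4P; Qs = P + 92.
Without the tax, 342 − 4P = P + 92 gives 5P = 250, so P* = 50 and Q* = 142.
With the tax collected from producers, supply shifts: Qs = (P − 5) + 92.
New equilibrium: buyers pay 51, producers receive 46, Q = 138. (Wedge: Pb − Ps = 5.)
Burden on buyers: 1; on producers: 4. (They sum to 5.)
The less price-elastic side of the market bears the larger share of a per-unit tax.

Buyers bear 1 per bicycle; producers bear 4 per bicycle.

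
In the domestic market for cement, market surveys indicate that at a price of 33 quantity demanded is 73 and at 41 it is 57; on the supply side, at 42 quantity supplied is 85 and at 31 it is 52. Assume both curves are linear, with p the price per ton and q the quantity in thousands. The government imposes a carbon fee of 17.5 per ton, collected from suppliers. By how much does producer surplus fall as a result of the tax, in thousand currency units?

Producer surplus falls by 395.5 thousand.

Demand slope: (57 − 73)/(41 − 33) = -2, so qd = 139 − 2p.
Supply slope: (52 − 85)/(31 − 42) = 3, so qs = 3p − 41.
Without the tax, 139 − 2p = 3p − 41 gives 5p = 180, so p* = 36 and q* = 67.
With the tax collected from suppliers, supply shifts: qs = 3(p − 17.5) − 41.
New equilibrium: buyers pay 46.5, suppliers receive 29, q = 46. (Wedge: pb − ps = 17.5.)
ΔPS is the trapezoid between Q = 46 and Q = 67 of height 7: ½ · (67 + 46) · 7 = 395.5.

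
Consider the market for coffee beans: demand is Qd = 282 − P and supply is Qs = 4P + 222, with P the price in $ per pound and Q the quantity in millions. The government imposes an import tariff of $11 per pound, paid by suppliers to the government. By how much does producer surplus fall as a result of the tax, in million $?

Producer surplus falls by $584.32 million.

Before the tax: set 282 − P = 4P + 222 → P* = $12, Q* = 270.
With the tax collected from suppliers, supply shifts: Qs = 4(P − 11) + 222.
Solving gives Q = 261.2 with buyers paying $20.8 and suppliers receiving $9.8 (the $11 wedge).
ΔPS is the trapezoid between Q = 261.2 and Q = 270 of height $2.2: ½ · (270 + 261.2) · 2.2 = $584.32.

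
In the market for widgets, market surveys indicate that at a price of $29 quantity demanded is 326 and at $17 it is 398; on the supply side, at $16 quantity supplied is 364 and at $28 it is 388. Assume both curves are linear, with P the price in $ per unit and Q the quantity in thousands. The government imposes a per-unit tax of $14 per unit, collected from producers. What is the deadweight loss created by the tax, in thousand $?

Deadweight loss = $147 thousand.

Demand slope: (398 − 326)/(17 − 29) = -6, so Qd = 500 − 6P.
Supply slope: (388 − 364)/(28 − 16) = 2, so Qs = 2P + 332.
Without the tax, 500 − 6P = 2P + 332 gives 8P = 168, so P* = $21 and Q* = 374.
With the tax collected from producers, supply shifts: Qs = 2(P − 14) + 332.
Solving gives Q = 353 with buyers paying $24.5 and producers receiving $10.5 (the $14 wedge).
Quantity falls by |ΔQ| = |374 − 353| = 21.
DWL = ½ · t · |ΔQ| = ½ · 14 · 21 = $147.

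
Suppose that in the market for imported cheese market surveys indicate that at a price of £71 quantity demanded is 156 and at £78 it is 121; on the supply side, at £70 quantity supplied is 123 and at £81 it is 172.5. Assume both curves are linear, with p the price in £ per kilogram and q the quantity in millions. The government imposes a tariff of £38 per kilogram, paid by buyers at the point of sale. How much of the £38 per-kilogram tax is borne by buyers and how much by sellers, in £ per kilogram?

Demand slope: (121 − 156)/(78 − 71) = -5, so qd = 511 − 5p.
Supply slope: (172.5 − 123)/(81 − 70) = 4.5, so qs = 4.5p − 192.
Before the tax: set 511 − 5p = 4.5p − 192 → p* = £74, q* = 141.
With the tax collected from buyers, demand (in seller-price terms) shifts: qd = 511 − 5(p + 38).
New equilibrium: buyers pay £92, sellers receive £54, q = 51. (Wedge: pb − ps = 38.)
Burden on buyers: £18; on sellers: £20. (They sum to £38.)

Buyers bear £18 per kilogram; sellers bear £20 per kilogram.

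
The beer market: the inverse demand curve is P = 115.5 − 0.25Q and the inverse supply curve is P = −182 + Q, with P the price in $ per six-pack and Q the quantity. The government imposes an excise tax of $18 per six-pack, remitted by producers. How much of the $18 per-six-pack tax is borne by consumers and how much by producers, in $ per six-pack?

Consumers bear $3.6 per six-pack; producers bear $14.4 per six-pack.

Inverting to Q(P) form: Qd = 462 − 4P; Qs = P + 182.
Before the tax: set 462 − 4P = P + 182 → P* = $56, Q* = 238.
With the tax collected from producers, supply shifts: Qs = (P − 18) + 182.
Solving gives Q = 223.6 with consumers paying $59.6 and producers receiving $41.6 (the $18 wedge).
Burden on consumers: $3.6; on producers: $14.4. (They sum to $18.)
The less price-elastic side of the market bears the larger share of a per-unit tax.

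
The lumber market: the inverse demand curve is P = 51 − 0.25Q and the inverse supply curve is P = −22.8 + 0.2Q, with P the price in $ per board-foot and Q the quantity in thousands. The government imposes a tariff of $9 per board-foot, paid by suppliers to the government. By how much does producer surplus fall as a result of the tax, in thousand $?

Inverting to Q(P) form: Qd = 204 − 4P; Qs = 5P + 114.
Before the tax: set 204 − 4P = 5P + 114 → P* = $10, Q* = 164.
With the tax collected from suppliers, supply shifts: Qs = 5(P − 9) + 114.
Solving gives Q = 144 with consumers paying $15 and suppliers receiving $6 (the $9 wedge).
ΔPS is the trapezoid between Q = 144 and Q = 164 of height $4: ½ · (164 + 144) · 4 = $616.

Producer surplus falls by $616 thousand.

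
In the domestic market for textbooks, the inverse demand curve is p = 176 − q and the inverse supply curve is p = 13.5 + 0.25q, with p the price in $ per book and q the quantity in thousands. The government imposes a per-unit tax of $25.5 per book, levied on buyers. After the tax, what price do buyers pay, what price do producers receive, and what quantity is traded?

Buyers pay $66.4; producers receive $40.9; quantity = 109.6.

Rewrite in direct form: qd = 176 − p and qs = 4p − 54.
Without the tax, 176 − p = 4p − 54 gives 5p = 230, so p* = $46 and q* = 130.
With the tax collected from buyers, demand (in seller-price terms) shifts: qd = 176 − (p + 25.5).
New equilibrium: buyers pay $66.4, producers receive $40.9, q = 109.6. (Wedge: pb − ps = 25.5.)
The less price-elastic side of the market bears the larger share of a per-unit tax.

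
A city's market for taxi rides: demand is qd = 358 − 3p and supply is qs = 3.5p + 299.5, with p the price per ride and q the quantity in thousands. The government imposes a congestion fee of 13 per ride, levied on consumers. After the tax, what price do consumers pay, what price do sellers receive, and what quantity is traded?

Consumers pay 16; sellers receive 3; quantity = 310.

Before the tax: set 358 − 3p = 3.5p + 299.5 → p* = 9, q* = 331.
With the tax collected from consumers, demand (in seller-price terms) shifts: qd = 358 − 3(p + 13).
New equilibrium: consumers pay 16, sellers receive 3, q = 310. (Wedge: pb − ps = 13.)
The less price-elastic side of the market bears the larger share of a per-unit tax.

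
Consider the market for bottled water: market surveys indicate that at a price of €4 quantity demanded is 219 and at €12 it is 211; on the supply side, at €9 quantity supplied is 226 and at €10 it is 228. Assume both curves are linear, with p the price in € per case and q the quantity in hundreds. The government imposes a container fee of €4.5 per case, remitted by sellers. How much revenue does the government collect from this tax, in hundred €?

Demand slope: (211 − 219)/(12 − 4) = -1, so qd = 223 − p.
Supply slope: (228 − 226)/(10 − 9) = 2, so qs = 2p + 208.
Without the tax, 223 − p = 2p + 208 gives 3p = 15, so p* = €5 and q* = 218.
With the tax collected from sellers, supply shifts: qs = 2(p − 4.5) + 208.
Solving gives q = 215 with buyers paying €8 and sellers receiving €3.5 (the €4.5 wedge).
Revenue = t · Q = 4.5 · 215 = €967.5.

Tax revenue = €967.5 hundred.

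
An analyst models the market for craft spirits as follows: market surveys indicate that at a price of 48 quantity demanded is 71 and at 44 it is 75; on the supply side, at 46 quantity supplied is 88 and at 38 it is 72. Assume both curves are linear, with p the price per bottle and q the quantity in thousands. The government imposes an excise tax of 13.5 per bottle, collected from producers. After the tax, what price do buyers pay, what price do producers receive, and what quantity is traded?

Demand slope: (75 − 71)/(44 − 48) = -1, so qd = 119 − p.
Supply slope: (72 − 88)/(38 − 46) = 2, so qs = 2p − 4.
Without the tax, 119 − p = 2p − 4 gives 3p = 123, so p* = 41 and q* = 78.
With the tax collected from producers, supply shifts: qs = 2(p − 13.5) − 4.
New equilibrium: buyers pay 50, producers receive 36.5, q = 69. (Wedge: pb − ps = 13.5.)

Buyers pay 50; producers receive 36.5; quantity = 69.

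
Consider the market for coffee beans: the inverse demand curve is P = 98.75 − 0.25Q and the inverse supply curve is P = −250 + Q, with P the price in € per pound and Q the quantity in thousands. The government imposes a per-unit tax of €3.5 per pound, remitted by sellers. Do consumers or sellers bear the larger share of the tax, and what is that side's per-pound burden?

Inverting to Q(P) form: Qd = 395 − 4P; Qs = P + 250.
Without the tax, 395 − 4P = P + 250 gives 5P = 145, so P* = €29 and Q* = 279.
With the tax collected from sellers, supply shifts: Qs = (P − 3.5) + 250.
Solving gives Q = 276.2 with consumers paying €29.7 and sellers receiving €26.2 (the €3.5 wedge).
Per-pound burden: consumers €0.7, sellers €2.8.
Sellers take the larger share because supply is less price-elastic here (demand slope 4 vs supply slope 1).
The less price-elastic side of the market bears the larger share of a per-unit tax.

Sellers bear the larger share: €2.8 per pound.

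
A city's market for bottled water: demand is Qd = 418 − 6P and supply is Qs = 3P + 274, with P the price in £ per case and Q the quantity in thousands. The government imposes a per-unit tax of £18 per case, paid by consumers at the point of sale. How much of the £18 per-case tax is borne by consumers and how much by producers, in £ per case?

Before the tax: set 418 − 6P = 3P + 274 → P* = £16, Q* = 322.
With the tax collected from consumers, demand (in seller-price terms) shifts: Qd = 418 − 6(P + 18).
Solving gives Q = 286 with consumers paying £22 and producers receiving £4 (the £18 wedge).
Burden on consumers: £6; on producers: £12. (They sum to £18.)
The less price-elastic side of the market bears the larger share of a per-unit tax.

Consumers bear £6 per case; producers bear £12 per case.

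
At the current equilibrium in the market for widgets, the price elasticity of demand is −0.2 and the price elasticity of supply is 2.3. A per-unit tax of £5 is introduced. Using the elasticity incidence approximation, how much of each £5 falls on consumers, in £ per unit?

Consumers bear ≈ £4.6 per unit.

Incidence ratio: consumers' share ≈ εs / (εs + |εd|) = 2.3 / (2.3 + 0.2) = 0.92.
So consumers bear ≈ 0.92 × £5 = £4.6; sellers bear £0.4.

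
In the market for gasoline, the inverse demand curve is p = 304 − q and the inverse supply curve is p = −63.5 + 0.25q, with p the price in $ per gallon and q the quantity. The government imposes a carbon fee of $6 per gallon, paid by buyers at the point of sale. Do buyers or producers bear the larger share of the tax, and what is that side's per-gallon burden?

Buyers bear the larger share: $4.8 per gallon.

Rewrite in direct form: qd = 304 − p and qs = 4p + 254.
Before the tax: set 304 − p = 4p + 254 → p* = $10, q* = 294.
With the tax collected from buyers, demand (in seller-price terms) shifts: qd = 304 − (p + 6).
Solving gives q = 289.2 with buyers paying $14.8 and producers receiving $8.8 (the $6 wedge).
Per-gallon burden: buyers $4.8, producers $1.2.
Buyers take the larger share because demand is less price-elastic here (demand slope 1 vs supply slope 4).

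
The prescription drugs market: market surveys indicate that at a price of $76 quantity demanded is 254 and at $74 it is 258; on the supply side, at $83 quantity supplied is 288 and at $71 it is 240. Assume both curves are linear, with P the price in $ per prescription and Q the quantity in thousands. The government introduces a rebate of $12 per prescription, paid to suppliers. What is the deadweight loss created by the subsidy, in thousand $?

Demand slope: (258 − 254)/(74 − 76) = -2, so Qd = 406 − 2P.
Supply slope: (240 − 288)/(71 − 83) = 4, so Qs = 4P − 44.
Before the subsidy: set 406 − 2P = 4P − 44 → P* = $75, Q* = 256.
With a per-unit subsidy paid to suppliers, each receives P + 12 per unit sold, so supply becomes Qs = 4(P + 12) − 44.
Solving gives Q = 272 with consumers paying $67 and suppliers receiving $79 (the $12 wedge).
Quantity rises by |ΔQ| = |256 − 272| = 16.
DWL = ½ · t · |ΔQ| = ½ · 12 · 16 = $96.

Deadweight loss = $96 thousand.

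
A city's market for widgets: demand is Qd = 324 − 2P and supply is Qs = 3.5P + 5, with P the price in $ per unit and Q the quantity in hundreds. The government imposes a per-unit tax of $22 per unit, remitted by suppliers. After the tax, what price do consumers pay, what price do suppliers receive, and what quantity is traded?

Consumers pay $72; suppliers receive $50; quantity = 180.

Before the tax: set 324 − 2P = 3.5P + 5 → P* = $58, Q* = 208.
With the tax collected from suppliers, supply shifts: Qs = 3.5(P − 22) + 5.
Solving gives Q = 180 with consumers paying $72 and suppliers receiving $50 (the $22 wedge).
The less price-elastic side of the market bears the larger share of a per-unit tax.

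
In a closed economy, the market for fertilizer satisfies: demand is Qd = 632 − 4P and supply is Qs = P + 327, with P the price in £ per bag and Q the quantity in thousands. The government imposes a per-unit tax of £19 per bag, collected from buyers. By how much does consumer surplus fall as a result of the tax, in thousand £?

Consumer surplus falls by £1445.52 thousand.

Before the tax: set 632 − 4P = P + 327 → P* = £61, Q* = 388.
With the tax collected from buyers, demand (in seller-price terms) shifts: Qd = 632 − 4(P + 19).
Solving gives Q = 372.8 with buyers paying £64.8 and suppliers receiving £45.8 (the £19 wedge).
ΔCS is the trapezoid between Q = 372.8 and Q = 388 of height £3.8: ½ · (388 + 372.8) · 3.8 = £1445.52.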